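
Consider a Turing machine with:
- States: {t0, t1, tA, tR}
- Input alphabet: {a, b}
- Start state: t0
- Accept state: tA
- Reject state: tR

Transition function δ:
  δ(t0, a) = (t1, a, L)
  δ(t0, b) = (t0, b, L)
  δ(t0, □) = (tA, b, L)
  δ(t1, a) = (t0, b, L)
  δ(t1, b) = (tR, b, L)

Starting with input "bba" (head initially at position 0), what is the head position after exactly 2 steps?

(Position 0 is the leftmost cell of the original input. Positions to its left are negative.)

Execution trace (head position shown):
Step 0: [t0]bba  (head at position 0)
Step 1: move left → [t0]□bba  (head at position -1)
Step 2: move left → [tA]□bbba  (head at position -2)

After 2 steps, the head is at position -2.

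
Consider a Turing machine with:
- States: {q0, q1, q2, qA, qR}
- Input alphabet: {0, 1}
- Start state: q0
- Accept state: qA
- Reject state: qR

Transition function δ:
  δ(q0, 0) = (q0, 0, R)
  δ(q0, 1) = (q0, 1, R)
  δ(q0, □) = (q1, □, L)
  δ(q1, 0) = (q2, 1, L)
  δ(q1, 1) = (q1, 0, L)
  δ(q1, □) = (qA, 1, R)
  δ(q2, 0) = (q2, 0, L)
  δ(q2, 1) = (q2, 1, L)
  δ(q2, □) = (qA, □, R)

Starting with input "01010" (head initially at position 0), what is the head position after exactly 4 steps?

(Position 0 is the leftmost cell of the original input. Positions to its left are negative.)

Execution trace (head position shown):
Step 0: [q0]01010  (head at position 0)
Step 1: move right → 0[q0]1010  (head at position 1)
Step 2: move right → 01[q0]010  (head at position 2)
Step 3: move right → 010[q0]10  (head at position 3)
Step 4: move right → 0101[q0]0  (head at position 4)

After 4 steps, the head is at position 4.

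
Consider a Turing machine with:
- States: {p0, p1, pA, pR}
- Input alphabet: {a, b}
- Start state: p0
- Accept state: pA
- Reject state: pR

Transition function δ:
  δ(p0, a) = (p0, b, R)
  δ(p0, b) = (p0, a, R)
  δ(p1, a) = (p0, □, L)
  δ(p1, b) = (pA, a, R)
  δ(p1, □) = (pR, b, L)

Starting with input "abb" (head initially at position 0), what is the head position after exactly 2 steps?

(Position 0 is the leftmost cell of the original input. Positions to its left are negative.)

Execution trace (head position shown):
Step 0: [p0]abb  (head at position 0)
Step 1: move right → b[p0]bb  (head at position 1)
Step 2: move right → ba[p0]b  (head at position 2)

After 2 steps, the head is at position 2.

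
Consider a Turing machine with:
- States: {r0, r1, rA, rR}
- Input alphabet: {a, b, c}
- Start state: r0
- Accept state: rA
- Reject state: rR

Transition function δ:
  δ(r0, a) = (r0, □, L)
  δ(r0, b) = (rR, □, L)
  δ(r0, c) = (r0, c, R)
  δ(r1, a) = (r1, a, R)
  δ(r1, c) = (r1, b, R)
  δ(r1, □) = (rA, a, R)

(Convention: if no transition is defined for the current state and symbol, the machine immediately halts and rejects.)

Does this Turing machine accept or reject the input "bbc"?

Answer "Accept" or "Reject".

Execution trace:
Initial: [r0]bbc
Step 1: δ(r0, b) = (rR, □, L) → [rR]□□bc

The machine reaches the reject state rR and halts.

Answer: Reject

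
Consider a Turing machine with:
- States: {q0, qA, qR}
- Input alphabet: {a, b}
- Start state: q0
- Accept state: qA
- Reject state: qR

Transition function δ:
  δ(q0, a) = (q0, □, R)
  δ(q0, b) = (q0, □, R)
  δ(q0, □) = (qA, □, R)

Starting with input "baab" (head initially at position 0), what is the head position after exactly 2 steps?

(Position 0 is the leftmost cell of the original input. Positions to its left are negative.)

Execution trace (head position shown):
Step 0: [q0]baab  (head at position 0)
Step 1: move right → □[q0]aab  (head at position 1)
Step 2: move right → □□[q0]ab  (head at position 2)

After 2 steps, the head is at position 2.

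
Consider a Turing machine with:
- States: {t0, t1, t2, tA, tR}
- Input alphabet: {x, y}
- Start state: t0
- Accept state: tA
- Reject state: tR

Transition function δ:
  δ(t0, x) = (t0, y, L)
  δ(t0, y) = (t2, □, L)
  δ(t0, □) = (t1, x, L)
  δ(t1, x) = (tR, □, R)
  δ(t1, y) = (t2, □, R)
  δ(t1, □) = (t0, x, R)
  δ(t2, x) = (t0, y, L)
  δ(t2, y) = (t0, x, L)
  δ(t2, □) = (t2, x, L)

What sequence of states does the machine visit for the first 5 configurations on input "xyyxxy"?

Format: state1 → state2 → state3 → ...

Execution trace:
Initial: [t0]xyyxxy
Step 1: δ(t0, x) = (t0, y, L) → [t0]□yyyxxy
Step 2: δ(t0, □) = (t1, x, L) → [t1]□xyyyxxy
Step 3: δ(t1, □) = (t0, x, R) → x[t0]xyyyxxy
Step 4: δ(t0, x) = (t0, y, L) → [t0]xyyyyxxy

State sequence: t0 → t0 → t1 → t0 → t0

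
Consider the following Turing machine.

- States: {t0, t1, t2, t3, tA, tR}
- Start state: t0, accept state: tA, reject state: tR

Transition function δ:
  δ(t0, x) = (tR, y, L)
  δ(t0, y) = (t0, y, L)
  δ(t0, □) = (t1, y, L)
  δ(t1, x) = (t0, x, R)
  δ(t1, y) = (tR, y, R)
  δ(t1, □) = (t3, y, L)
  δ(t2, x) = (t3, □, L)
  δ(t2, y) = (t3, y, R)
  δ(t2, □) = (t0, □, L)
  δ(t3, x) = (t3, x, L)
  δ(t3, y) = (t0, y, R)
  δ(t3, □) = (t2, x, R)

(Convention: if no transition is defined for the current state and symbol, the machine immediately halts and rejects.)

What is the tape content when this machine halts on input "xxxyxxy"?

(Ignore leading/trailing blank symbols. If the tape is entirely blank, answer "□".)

Execution trace:
Initial: [t0]xxxyxxy
Step 1: δ(t0, x) = (tR, y, L) → [tR]□yxxyxxy

The machine reaches the reject state tR and halts.

Final tape (ignoring leading/trailing blanks): yxxyxxy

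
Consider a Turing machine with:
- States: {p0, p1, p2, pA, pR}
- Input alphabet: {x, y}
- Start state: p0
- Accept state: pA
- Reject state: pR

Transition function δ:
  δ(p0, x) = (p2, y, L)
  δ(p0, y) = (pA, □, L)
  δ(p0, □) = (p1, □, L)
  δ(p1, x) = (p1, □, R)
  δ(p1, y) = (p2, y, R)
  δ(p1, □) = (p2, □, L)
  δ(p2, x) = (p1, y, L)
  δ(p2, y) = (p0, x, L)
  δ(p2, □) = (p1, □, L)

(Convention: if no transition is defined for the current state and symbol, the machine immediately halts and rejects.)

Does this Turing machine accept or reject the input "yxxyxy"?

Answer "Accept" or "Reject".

Execution trace:
Initial: [p0]yxxyxy
Step 1: δ(p0, y) = (pA, □, L) → [pA]□□xxyxy

The machine reaches the accept state pA and halts.

Answer: Accept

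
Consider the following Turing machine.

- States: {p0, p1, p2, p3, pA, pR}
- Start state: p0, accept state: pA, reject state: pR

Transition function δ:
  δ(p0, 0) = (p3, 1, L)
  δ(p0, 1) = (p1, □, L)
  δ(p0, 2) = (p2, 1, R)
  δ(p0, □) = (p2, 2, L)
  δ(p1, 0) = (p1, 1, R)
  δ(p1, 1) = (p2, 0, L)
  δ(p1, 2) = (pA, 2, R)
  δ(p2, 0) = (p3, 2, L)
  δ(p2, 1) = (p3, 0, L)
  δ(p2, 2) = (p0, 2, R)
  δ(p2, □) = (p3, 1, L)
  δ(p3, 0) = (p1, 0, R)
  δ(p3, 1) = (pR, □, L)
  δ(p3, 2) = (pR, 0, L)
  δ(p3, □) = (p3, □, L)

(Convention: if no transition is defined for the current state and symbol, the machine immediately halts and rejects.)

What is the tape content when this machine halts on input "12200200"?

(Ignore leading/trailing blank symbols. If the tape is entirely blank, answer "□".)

Execution trace:
Initial: [p0]12200200
Step 1: δ(p0, 1) = (p1, □, L) → [p1]□□2200200

No transition is defined for δ(p1, □). By convention the machine halts and rejects.

Final tape (ignoring leading/trailing blanks): 2200200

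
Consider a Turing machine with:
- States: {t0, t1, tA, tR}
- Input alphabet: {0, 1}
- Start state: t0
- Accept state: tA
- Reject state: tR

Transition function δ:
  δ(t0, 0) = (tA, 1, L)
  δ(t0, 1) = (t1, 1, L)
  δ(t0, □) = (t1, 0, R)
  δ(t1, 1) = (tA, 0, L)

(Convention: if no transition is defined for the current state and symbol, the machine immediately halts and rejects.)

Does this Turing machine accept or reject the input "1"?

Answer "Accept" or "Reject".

Execution trace:
Initial: [t0]1
Step 1: δ(t0, 1) = (t1, 1, L) → [t1]□1

No transition is defined for δ(t1, □). By convention the machine halts and rejects.

Answer: Reject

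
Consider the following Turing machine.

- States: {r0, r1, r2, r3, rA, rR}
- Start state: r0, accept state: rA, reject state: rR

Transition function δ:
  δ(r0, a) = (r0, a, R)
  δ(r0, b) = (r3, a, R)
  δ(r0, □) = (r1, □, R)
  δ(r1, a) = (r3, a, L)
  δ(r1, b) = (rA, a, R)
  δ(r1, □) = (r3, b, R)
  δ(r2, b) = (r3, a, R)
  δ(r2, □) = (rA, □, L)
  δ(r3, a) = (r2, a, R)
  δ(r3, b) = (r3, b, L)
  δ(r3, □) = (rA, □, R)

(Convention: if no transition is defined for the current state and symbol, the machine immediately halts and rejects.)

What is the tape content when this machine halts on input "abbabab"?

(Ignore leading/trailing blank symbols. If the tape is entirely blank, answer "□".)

Execution trace:
Initial: [r0]abbabab
Step 1: δ(r0, a) = (r0, a, R) → a[r0]bbabab
Step 2: δ(r0, b) = (r3, a, R) → aa[r3]babab
Step 3: δ(r3, b) = (r3, b, L) → a[r3]ababab
Step 4: δ(r3, a) = (r2, a, R) → aa[r2]babab
Step 5: δ(r2, b) = (r3, a, R) → aaa[r3]abab
Step 6: δ(r3, a) = (r2, a, R) → aaaa[r2]bab
Step 7: δ(r2, b) = (r3, a, R) → aaaaa[r3]ab
Step 8: δ(r3, a) = (r2, a, R) → aaaaaa[r2]b
Step 9: δ(r2, b) = (r3, a, R) → aaaaaaa[r3]□
Step 10: δ(r3, □) = (rA, □, R) → aaaaaaa□[rA]□

The machine reaches the accept state rA and halts.

Final tape (ignoring leading/trailing blanks): aaaaaaa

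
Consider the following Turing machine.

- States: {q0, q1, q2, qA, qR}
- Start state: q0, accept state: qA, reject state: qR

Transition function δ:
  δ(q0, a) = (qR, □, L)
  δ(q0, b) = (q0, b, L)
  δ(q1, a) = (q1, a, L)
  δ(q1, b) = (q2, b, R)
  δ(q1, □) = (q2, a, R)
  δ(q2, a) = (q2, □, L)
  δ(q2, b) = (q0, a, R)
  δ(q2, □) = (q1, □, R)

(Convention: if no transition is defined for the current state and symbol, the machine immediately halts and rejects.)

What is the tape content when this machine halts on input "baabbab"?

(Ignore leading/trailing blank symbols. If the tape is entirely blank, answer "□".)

Execution trace:
Initial: [q0]baabbab
Step 1: δ(q0, b) = (q0, b, L) → [q0]□baabbab

No transition is defined for δ(q0, □). By convention the machine halts and rejects.

Final tape (ignoring leading/trailing blanks): baabbab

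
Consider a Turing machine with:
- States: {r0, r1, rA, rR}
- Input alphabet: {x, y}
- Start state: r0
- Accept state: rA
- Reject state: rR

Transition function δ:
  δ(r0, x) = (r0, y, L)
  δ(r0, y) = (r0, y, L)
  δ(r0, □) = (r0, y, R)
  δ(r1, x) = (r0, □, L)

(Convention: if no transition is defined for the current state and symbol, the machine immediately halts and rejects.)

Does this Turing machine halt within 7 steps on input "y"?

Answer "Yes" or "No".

Execution trace:
Initial: [r0]y
Step 1: δ(r0, y) = (r0, y, L) → [r0]□y
Step 2: δ(r0, □) = (r0, y, R) → y[r0]y
Step 3: δ(r0, y) = (r0, y, L) → [r0]yy
Step 4: δ(r0, y) = (r0, y, L) → [r0]□yy
Step 5: δ(r0, □) = (r0, y, R) → y[r0]yy
Step 6: δ(r0, y) = (r0, y, L) → [r0]yyy
Step 7: δ(r0, y) = (r0, y, L) → [r0]□yyy

The machine has not reached a halting state after 7 steps.
The machine did not halt within the 7-step bound.

Answer: No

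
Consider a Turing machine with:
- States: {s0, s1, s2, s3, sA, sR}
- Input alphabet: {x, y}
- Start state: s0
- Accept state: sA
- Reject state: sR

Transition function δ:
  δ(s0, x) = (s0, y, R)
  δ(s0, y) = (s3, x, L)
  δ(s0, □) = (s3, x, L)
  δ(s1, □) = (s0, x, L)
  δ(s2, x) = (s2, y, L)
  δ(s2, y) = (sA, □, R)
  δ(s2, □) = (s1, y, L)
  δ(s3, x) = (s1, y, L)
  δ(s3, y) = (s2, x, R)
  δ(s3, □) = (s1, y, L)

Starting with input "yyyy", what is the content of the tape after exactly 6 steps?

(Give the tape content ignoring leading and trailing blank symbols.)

Execution trace:
Initial: [s0]yyyy
Step 1: δ(s0, y) = (s3, x, L) → [s3]□xyyy
Step 2: δ(s3, □) = (s1, y, L) → [s1]□yxyyy
Step 3: δ(s1, □) = (s0, x, L) → [s0]□xyxyyy
Step 4: δ(s0, □) = (s3, x, L) → [s3]□xxyxyyy
Step 5: δ(s3, □) = (s1, y, L) → [s1]□yxxyxyyy
Step 6: δ(s1, □) = (s0, x, L) → [s0]□xyxxyxyyy

After 6 steps, the tape (ignoring leading/trailing blanks) is: xyxxyxyyy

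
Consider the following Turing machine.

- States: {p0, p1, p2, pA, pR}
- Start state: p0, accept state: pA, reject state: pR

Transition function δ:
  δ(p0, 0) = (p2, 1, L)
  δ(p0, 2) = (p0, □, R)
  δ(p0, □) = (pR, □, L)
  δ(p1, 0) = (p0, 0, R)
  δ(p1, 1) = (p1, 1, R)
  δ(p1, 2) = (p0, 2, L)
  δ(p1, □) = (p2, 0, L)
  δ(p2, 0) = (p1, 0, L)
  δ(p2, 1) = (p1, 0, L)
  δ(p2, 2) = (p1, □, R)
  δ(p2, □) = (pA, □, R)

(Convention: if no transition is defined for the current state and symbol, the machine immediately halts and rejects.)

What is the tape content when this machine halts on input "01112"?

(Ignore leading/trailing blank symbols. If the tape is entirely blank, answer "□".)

Execution trace:
Initial: [p0]01112
Step 1: δ(p0, 0) = (p2, 1, L) → [p2]□11112
Step 2: δ(p2, □) = (pA, □, R) → □[pA]11112

The machine reaches the accept state pA and halts.

Final tape (ignoring leading/trailing blanks): 11112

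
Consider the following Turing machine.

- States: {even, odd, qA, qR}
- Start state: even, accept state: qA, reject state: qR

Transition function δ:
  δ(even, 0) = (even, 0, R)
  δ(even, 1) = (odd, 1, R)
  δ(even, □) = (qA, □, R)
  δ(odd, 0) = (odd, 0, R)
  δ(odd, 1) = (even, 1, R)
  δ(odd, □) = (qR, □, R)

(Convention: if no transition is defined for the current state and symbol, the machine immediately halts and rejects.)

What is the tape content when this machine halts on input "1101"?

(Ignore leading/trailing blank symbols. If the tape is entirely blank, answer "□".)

Execution trace:
Initial: [even]1101
Step 1: δ(even, 1) = (odd, 1, R) → 1[odd]101
Step 2: δ(odd, 1) = (even, 1, R) → 11[even]01
Step 3: δ(even, 0) = (even, 0, R) → 110[even]1
Step 4: δ(even, 1) = (odd, 1, R) → 1101[odd]□
Step 5: δ(odd, □) = (qR, □, R) → 1101□[qR]□

The machine reaches the reject state qR and halts.

Final tape (ignoring leading/trailing blanks): 1101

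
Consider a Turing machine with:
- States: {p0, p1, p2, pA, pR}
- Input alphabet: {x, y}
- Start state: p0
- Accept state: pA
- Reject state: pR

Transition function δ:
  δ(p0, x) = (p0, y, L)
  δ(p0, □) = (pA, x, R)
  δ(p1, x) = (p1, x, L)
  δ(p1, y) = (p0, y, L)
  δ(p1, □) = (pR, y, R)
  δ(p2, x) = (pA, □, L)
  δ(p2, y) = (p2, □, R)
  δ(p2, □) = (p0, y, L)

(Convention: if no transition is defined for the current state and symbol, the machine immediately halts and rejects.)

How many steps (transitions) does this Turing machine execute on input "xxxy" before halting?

Execution trace:
Initial: [p0]xxxy
Step 1: δ(p0, x) = (p0, y, L) → [p0]□yxxy
Step 2: δ(p0, □) = (pA, x, R) → x[pA]yxxy

The machine reaches the accept state pA and halts.

The machine executed 2 steps before halting.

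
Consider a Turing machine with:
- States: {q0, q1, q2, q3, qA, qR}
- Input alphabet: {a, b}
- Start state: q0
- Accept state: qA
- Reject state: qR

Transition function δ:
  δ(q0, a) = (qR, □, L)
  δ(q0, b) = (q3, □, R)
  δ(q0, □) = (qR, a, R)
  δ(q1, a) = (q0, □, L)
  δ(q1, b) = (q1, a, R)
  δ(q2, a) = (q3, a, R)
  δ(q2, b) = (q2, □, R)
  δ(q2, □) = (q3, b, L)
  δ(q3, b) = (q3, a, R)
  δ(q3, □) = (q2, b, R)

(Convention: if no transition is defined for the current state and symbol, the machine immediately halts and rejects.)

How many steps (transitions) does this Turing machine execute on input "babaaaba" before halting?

Execution trace:
Initial: [q0]babaaaba
Step 1: δ(q0, b) = (q3, □, R) → □[q3]abaaaba

No transition is defined for δ(q3, a). By convention the machine halts and rejects.

The machine executed 1 step before halting.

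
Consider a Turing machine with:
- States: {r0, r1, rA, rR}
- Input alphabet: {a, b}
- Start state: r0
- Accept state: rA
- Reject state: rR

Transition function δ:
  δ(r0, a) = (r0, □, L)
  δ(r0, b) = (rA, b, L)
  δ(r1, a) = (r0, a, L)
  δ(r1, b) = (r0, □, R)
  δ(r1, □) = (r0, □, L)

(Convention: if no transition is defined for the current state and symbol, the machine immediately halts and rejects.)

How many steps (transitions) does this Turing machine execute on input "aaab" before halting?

Execution trace:
Initial: [r0]aaab
Step 1: δ(r0, a) = (r0, □, L) → [r0]□□aab

No transition is defined for δ(r0, □). By convention the machine halts and rejects.

The machine executed 1 step before halting.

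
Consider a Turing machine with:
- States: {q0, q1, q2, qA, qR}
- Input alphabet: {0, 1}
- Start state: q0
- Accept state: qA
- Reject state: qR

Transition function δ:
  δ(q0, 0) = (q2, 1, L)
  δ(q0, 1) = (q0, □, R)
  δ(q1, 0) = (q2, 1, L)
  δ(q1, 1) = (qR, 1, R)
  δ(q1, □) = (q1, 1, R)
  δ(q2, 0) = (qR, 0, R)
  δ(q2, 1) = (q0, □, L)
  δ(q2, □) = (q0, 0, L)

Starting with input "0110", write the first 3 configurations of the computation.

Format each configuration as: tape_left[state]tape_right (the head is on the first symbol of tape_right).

Transitions applied:
Step 1: δ(q0, 0) = (q2, 1, L)
Step 2: δ(q2, □) = (q0, 0, L)

The first 3 configurations are:
[q0]0110 ⊢ [q2]□1110 ⊢ [q0]□01110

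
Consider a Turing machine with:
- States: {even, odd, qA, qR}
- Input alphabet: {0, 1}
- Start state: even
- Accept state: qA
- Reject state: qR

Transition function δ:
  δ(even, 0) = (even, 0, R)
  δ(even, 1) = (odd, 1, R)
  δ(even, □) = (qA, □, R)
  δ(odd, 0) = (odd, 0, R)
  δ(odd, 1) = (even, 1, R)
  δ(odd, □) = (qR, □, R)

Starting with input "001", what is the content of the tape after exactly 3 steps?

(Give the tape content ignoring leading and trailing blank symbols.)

Execution trace:
Initial: [even]001
Step 1: δ(even, 0) = (even, 0, R) → 0[even]01
Step 2: δ(even, 0) = (even, 0, R) → 00[even]1
Step 3: δ(even, 1) = (odd, 1, R) → 001[odd]□

After 3 steps, the tape (ignoring leading/trailing blanks) is: 001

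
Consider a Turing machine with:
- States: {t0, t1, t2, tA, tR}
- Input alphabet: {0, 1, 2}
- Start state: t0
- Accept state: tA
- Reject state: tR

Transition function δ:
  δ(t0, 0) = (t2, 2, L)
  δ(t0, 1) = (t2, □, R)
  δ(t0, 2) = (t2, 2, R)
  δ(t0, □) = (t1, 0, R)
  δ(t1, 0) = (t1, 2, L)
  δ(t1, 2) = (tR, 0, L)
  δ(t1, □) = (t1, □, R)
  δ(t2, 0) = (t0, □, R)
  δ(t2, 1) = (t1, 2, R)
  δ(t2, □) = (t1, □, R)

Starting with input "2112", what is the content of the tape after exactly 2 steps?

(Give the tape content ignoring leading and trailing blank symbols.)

Execution trace:
Initial: [t0]2112
Step 1: δ(t0, 2) = (t2, 2, R) → 2[t2]112
Step 2: δ(t2, 1) = (t1, 2, R) → 22[t1]12

No transition is defined for δ(t1, 1). By convention the machine halts and rejects.

After 2 steps, the tape (ignoring leading/trailing blanks) is: 2212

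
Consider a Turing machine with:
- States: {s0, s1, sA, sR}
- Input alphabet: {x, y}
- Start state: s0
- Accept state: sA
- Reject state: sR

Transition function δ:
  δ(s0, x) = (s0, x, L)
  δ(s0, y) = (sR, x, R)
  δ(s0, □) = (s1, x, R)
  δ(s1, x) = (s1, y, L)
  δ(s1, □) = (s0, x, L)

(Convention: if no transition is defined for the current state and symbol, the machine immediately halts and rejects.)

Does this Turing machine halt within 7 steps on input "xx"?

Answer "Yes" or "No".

Execution trace:
Initial: [s0]xx
Step 1: δ(s0, x) = (s0, x, L) → [s0]□xx
Step 2: δ(s0, □) = (s1, x, R) → x[s1]xx
Step 3: δ(s1, x) = (s1, y, L) → [s1]xyx
Step 4: δ(s1, x) = (s1, y, L) → [s1]□yyx
Step 5: δ(s1, □) = (s0, x, L) → [s0]□xyyx
Step 6: δ(s0, □) = (s1, x, R) → x[s1]xyyx
Step 7: δ(s1, x) = (s1, y, L) → [s1]xyyyx

The machine has not reached a halting state after 7 steps.
The machine did not halt within the 7-step bound.

Answer: No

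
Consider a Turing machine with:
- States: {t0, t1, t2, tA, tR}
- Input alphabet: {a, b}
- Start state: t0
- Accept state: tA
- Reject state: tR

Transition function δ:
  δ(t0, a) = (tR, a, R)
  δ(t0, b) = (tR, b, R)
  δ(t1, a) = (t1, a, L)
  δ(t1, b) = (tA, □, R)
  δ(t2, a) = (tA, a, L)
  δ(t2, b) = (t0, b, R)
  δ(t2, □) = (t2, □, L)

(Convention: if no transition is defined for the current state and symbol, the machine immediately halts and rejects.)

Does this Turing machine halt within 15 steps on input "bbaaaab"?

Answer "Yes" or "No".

Execution trace:
Initial: [t0]bbaaaab
Step 1: δ(t0, b) = (tR, b, R) → b[tR]baaaab

The machine reaches the reject state tR and halts.
The machine halted after 1 step (within the 15-step bound).

Answer: Yes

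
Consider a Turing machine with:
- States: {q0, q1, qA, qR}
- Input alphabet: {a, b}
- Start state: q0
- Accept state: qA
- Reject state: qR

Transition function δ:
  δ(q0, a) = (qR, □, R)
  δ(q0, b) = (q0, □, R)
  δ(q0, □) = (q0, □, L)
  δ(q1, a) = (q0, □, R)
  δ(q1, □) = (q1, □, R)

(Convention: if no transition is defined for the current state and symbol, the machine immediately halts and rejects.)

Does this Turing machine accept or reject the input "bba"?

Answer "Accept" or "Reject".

Execution trace:
Initial: [q0]bba
Step 1: δ(q0, b) = (q0, □, R) → □[q0]ba
Step 2: δ(q0, b) = (q0, □, R) → □□[q0]a
Step 3: δ(q0, a) = (qR, □, R) → □□□[qR]□

The machine reaches the reject state qR and halts.

Answer: Reject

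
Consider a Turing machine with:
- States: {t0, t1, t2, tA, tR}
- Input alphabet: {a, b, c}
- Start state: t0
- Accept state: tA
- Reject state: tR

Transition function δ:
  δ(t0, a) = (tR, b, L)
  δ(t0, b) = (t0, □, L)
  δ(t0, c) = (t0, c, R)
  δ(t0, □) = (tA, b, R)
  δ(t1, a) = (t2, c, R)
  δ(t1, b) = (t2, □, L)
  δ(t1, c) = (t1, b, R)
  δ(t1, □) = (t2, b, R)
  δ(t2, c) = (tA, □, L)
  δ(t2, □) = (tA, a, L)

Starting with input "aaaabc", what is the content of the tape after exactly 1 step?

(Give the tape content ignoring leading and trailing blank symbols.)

Execution trace:
Initial: [t0]aaaabc
Step 1: δ(t0, a) = (tR, b, L) → [tR]□baaabc

The machine reaches the reject state tR and halts.

After 1 step, the tape (ignoring leading/trailing blanks) is: baaabc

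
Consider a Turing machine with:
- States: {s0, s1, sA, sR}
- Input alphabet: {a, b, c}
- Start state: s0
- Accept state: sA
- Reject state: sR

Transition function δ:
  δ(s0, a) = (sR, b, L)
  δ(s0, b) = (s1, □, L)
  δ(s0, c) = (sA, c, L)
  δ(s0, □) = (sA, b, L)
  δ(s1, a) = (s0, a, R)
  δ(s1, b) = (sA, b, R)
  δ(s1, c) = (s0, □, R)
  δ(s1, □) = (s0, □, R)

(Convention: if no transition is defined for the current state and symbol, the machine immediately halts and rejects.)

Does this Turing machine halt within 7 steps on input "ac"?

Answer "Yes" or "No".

Execution trace:
Initial: [s0]ac
Step 1: δ(s0, a) = (sR, b, L) → [sR]□bc

The machine reaches the reject state sR and halts.
The machine halted after 1 step (within the 7-step bound).

Answer: Yes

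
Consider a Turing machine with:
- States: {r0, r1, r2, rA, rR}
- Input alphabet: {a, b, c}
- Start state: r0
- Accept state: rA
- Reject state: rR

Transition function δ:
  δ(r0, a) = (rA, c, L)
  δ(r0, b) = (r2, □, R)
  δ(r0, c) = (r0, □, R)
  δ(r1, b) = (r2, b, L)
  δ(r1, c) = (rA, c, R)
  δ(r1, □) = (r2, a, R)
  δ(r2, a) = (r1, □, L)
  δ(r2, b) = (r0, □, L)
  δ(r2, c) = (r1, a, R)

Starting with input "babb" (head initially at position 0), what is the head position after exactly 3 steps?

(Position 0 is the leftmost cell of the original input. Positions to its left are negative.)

Execution trace (head position shown):
Step 0: [r0]babb  (head at position 0)
Step 1: move right → □[r2]abb  (head at position 1)
Step 2: move left → [r1]□□bb  (head at position 0)
Step 3: move right → a[r2]□bb  (head at position 1)

After 3 steps, the head is at position 1.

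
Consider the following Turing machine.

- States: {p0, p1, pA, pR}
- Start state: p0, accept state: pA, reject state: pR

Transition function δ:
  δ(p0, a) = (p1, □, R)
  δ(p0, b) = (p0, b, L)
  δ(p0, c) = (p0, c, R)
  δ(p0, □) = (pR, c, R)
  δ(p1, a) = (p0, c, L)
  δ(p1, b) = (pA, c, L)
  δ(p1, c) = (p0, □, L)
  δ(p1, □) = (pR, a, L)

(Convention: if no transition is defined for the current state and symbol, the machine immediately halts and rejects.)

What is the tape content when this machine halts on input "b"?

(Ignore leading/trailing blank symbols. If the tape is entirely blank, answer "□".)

Execution trace:
Initial: [p0]b
Step 1: δ(p0, b) = (p0, b, L) → [p0]□b
Step 2: δ(p0, □) = (pR, c, R) → c[pR]b

The machine reaches the reject state pR and halts.

Final tape (ignoring leading/trailing blanks): cb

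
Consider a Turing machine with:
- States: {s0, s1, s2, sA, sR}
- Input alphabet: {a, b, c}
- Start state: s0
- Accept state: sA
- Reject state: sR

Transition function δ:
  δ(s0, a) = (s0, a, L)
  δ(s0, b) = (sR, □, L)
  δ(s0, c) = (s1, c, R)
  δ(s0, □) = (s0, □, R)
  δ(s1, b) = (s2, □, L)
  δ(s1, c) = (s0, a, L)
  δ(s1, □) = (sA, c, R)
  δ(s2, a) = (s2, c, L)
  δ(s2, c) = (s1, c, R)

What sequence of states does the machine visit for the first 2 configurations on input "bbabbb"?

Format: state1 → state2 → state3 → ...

Execution trace:
Initial: [s0]bbabbb
Step 1: δ(s0, b) = (sR, □, L) → [sR]□□babbb

The machine reaches the reject state sR and halts.

State sequence: s0 → sR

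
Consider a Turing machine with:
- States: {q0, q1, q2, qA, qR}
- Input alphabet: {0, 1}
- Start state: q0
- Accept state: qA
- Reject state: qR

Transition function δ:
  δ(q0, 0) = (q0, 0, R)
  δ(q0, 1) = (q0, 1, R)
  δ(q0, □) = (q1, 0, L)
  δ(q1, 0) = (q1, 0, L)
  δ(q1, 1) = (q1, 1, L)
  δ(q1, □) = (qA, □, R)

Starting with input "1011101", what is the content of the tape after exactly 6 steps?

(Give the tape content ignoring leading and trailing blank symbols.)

Execution trace:
Initial: [q0]1011101
Step 1: δ(q0, 1) = (q0, 1, R) → 1[q0]011101
Step 2: δ(q0, 0) = (q0, 0, R) → 10[q0]11101
Step 3: δ(q0, 1) = (q0, 1, R) → 101[q0]1101
Step 4: δ(q0, 1) = (q0, 1, R) → 1011[q0]101
Step 5: δ(q0, 1) = (q0, 1, R) → 10111[q0]01
Step 6: δ(q0, 0) = (q0, 0, R) → 101110[q0]1

After 6 steps, the tape (ignoring leading/trailing blanks) is: 1011101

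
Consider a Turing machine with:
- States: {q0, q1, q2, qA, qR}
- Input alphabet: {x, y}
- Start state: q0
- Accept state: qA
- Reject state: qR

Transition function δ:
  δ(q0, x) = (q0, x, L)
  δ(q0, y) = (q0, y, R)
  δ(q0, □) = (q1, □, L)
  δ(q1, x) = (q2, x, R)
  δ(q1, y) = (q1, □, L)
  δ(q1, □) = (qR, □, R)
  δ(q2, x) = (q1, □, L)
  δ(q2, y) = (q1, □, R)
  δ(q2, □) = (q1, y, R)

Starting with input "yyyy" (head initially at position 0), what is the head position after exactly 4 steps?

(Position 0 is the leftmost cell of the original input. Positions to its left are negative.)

Execution trace (head position shown):
Step 0: [q0]yyyy  (head at position 0)
Step 1: move right → y[q0]yyy  (head at position 1)
Step 2: move right → yy[q0]yy  (head at position 2)
Step 3: move right → yyy[q0]y  (head at position 3)
Step 4: move right → yyyy[q0]□  (head at position 4)

After 4 steps, the head is at position 4.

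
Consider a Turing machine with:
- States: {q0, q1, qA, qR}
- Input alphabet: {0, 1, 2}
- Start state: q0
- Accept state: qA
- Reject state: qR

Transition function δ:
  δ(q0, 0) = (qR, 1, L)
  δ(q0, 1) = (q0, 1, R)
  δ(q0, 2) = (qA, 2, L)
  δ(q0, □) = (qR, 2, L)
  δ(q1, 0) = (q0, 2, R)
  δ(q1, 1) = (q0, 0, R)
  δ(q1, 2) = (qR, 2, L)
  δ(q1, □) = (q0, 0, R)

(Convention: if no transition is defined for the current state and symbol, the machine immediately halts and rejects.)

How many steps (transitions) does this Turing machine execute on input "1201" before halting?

Execution trace:
Initial: [q0]1201
Step 1: δ(q0, 1) = (q0, 1, R) → 1[q0]201
Step 2: δ(q0, 2) = (qA, 2, L) → [qA]1201

The machine reaches the accept state qA and halts.

The machine executed 2 steps before halting.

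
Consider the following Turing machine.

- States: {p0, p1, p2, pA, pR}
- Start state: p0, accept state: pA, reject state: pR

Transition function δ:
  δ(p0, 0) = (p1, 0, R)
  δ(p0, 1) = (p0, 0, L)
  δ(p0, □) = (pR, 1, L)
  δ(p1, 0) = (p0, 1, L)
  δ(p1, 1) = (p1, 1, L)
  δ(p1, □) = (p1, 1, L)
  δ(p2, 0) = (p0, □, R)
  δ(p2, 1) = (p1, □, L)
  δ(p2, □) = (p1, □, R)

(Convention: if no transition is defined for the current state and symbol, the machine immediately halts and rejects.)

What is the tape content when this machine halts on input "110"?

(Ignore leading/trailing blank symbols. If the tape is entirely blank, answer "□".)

Execution trace:
Initial: [p0]110
Step 1: δ(p0, 1) = (p0, 0, L) → [p0]□010
Step 2: δ(p0, □) = (pR, 1, L) → [pR]□1010

The machine reaches the reject state pR and halts.

Final tape (ignoring leading/trailing blanks): 1010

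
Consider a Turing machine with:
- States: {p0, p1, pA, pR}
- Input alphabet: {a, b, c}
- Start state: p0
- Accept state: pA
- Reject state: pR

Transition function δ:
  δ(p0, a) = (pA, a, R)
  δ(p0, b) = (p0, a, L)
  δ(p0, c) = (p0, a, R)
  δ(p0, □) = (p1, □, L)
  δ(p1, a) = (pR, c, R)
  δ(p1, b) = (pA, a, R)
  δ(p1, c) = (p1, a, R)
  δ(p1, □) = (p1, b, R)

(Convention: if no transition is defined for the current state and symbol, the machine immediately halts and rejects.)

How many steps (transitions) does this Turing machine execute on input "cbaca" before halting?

Execution trace:
Initial: [p0]cbaca
Step 1: δ(p0, c) = (p0, a, R) → a[p0]baca
Step 2: δ(p0, b) = (p0, a, L) → [p0]aaaca
Step 3: δ(p0, a) = (pA, a, R) → a[pA]aaca

The machine reaches the accept state pA and halts.

The machine executed 3 steps before halting.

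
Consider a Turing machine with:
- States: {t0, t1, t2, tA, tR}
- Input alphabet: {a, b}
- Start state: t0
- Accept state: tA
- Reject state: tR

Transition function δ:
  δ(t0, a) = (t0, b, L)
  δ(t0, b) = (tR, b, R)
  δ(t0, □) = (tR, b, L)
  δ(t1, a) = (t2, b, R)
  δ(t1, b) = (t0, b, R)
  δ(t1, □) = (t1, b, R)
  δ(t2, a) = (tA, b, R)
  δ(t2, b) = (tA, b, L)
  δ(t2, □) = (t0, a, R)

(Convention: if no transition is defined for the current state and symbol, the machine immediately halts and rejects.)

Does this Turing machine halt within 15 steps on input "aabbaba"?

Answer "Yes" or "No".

Execution trace:
Initial: [t0]aabbaba
Step 1: δ(t0, a) = (t0, b, L) → [t0]□babbaba
Step 2: δ(t0, □) = (tR, b, L) → [tR]□bbabbaba

The machine reaches the reject state tR and halts.
The machine halted after 2 steps (within the 15-step bound).

Answer: Yes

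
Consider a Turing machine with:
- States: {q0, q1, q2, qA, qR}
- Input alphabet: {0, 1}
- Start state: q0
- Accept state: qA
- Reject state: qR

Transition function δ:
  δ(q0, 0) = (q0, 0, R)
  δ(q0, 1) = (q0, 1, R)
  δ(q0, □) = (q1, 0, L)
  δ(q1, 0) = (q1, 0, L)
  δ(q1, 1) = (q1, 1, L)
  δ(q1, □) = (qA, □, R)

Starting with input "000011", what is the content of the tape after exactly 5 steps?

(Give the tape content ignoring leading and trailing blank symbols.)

Execution trace:
Initial: [q0]000011
Step 1: δ(q0, 0) = (q0, 0, R) → 0[q0]00011
Step 2: δ(q0, 0) = (q0, 0, R) → 00[q0]0011
Step 3: δ(q0, 0) = (q0, 0, R) → 000[q0]011
Step 4: δ(q0, 0) = (q0, 0, R) → 0000[q0]11
Step 5: δ(q0, 1) = (q0, 1, R) → 00001[q0]1

After 5 steps, the tape (ignoring leading/trailing blanks) is: 000011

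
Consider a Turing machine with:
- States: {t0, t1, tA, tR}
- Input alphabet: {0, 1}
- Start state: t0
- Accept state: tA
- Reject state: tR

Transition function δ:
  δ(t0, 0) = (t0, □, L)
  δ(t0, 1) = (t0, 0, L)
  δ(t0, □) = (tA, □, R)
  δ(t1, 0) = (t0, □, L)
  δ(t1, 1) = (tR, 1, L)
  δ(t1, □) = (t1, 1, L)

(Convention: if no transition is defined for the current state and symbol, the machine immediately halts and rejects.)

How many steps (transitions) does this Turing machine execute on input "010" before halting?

Execution trace:
Initial: [t0]010
Step 1: δ(t0, 0) = (t0, □, L) → [t0]□□10
Step 2: δ(t0, □) = (tA, □, R) → □[tA]□10

The machine reaches the accept state tA and halts.

The machine executed 2 steps before halting.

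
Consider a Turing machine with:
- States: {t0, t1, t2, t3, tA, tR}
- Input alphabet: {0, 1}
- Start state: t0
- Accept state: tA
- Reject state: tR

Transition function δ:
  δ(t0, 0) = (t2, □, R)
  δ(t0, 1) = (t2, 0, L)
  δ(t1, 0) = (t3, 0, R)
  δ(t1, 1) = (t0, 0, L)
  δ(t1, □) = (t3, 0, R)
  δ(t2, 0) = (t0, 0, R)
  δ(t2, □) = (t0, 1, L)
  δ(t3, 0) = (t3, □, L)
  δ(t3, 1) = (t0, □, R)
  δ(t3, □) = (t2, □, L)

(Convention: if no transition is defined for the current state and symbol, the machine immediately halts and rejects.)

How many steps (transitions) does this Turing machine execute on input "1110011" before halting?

Execution trace:
Initial: [t0]1110011
Step 1: δ(t0, 1) = (t2, 0, L) → [t2]□0110011
Step 2: δ(t2, □) = (t0, 1, L) → [t0]□10110011

No transition is defined for δ(t0, □). By convention the machine halts and rejects.

The machine executed 2 steps before halting.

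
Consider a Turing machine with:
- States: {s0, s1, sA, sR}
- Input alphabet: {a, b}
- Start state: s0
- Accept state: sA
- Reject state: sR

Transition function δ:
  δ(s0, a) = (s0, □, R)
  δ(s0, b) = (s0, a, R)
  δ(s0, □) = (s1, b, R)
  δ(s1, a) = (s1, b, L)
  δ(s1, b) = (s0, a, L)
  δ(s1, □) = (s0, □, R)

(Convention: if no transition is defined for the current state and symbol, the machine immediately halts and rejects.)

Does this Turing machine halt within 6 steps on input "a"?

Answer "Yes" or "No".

Execution trace:
Initial: [s0]a
Step 1: δ(s0, a) = (s0, □, R) → □[s0]□
Step 2: δ(s0, □) = (s1, b, R) → □b[s1]□
Step 3: δ(s1, □) = (s0, □, R) → □b□[s0]□
Step 4: δ(s0, □) = (s1, b, R) → □b□b[s1]□
Step 5: δ(s1, □) = (s0, □, R) → □b□b□[s0]□
Step 6: δ(s0, □) = (s1, b, R) → □b□b□b[s1]□

The machine has not reached a halting state after 6 steps.
The machine did not halt within the 6-step bound.

Answer: No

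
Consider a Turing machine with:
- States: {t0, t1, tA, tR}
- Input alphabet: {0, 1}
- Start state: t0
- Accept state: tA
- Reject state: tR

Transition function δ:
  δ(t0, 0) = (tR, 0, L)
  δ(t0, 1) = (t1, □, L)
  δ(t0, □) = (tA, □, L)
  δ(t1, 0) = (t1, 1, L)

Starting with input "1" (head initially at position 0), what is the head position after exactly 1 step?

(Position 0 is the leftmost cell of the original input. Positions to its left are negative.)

Execution trace (head position shown):
Step 0: [t0]1  (head at position 0)
Step 1: move left → [t1]□□  (head at position -1)

After 1 step, the head is at position -1.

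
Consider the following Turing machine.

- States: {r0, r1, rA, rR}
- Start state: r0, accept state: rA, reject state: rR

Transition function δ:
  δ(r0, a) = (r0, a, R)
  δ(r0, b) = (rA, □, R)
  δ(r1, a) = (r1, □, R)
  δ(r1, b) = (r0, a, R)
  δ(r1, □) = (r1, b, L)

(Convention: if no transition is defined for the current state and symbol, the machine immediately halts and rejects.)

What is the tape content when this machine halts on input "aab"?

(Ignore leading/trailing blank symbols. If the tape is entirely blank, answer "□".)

Execution trace:
Initial: [r0]aab
Step 1: δ(r0, a) = (r0, a, R) → a[r0]ab
Step 2: δ(r0, a) = (r0, a, R) → aa[r0]b
Step 3: δ(r0, b) = (rA, □, R) → aa□[rA]□

The machine reaches the accept state rA and halts.

Final tape (ignoring leading/trailing blanks): aa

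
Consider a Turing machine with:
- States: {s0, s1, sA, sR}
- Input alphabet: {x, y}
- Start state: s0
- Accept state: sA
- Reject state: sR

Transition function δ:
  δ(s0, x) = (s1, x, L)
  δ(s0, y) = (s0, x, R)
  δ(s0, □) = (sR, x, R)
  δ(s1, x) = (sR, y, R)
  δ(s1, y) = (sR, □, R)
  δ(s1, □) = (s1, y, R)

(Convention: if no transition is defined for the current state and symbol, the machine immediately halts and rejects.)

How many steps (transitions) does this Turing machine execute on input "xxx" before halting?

Execution trace:
Initial: [s0]xxx
Step 1: δ(s0, x) = (s1, x, L) → [s1]□xxx
Step 2: δ(s1, □) = (s1, y, R) → y[s1]xxx
Step 3: δ(s1, x) = (sR, y, R) → yy[sR]xx

The machine reaches the reject state sR and halts.

The machine executed 3 steps before halting.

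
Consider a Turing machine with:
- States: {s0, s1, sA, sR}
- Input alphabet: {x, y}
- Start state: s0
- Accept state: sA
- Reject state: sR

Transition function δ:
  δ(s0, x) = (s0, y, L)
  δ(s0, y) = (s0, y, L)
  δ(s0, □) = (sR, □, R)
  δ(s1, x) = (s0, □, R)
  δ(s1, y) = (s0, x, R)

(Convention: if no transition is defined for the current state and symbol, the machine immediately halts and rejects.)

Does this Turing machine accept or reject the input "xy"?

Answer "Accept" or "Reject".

Execution trace:
Initial: [s0]xy
Step 1: δ(s0, x) = (s0, y, L) → [s0]□yy
Step 2: δ(s0, □) = (sR, □, R) → □[sR]yy

The machine reaches the reject state sR and halts.

Answer: Reject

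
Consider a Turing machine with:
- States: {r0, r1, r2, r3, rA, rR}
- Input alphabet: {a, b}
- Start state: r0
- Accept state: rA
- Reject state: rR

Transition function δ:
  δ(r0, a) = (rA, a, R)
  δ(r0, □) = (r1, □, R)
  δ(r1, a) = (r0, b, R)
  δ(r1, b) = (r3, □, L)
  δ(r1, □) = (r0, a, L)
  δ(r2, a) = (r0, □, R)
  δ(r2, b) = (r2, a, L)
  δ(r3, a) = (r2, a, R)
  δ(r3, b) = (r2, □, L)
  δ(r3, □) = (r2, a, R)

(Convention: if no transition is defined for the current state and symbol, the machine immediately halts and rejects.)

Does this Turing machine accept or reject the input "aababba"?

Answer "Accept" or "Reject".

Execution trace:
Initial: [r0]aababba
Step 1: δ(r0, a) = (rA, a, R) → a[rA]ababba

The machine reaches the accept state rA and halts.

Answer: Accept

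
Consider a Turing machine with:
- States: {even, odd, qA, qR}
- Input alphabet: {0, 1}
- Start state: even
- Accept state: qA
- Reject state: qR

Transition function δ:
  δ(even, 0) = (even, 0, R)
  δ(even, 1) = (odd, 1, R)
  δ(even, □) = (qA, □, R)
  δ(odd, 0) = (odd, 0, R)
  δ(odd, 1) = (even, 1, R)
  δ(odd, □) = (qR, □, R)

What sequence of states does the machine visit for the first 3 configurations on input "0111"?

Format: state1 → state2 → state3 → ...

Execution trace:
Initial: [even]0111
Step 1: δ(even, 0) = (even, 0, R) → 0[even]111
Step 2: δ(even, 1) = (odd, 1, R) → 01[odd]11

State sequence: even → even → odd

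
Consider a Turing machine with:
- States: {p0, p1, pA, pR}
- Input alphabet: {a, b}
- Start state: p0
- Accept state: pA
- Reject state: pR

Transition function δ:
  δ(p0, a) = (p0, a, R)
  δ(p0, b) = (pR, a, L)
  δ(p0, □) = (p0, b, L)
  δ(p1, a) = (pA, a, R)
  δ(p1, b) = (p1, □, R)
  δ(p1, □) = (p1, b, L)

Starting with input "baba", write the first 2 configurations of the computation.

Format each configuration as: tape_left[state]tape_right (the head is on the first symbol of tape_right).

Transitions applied:
Step 1: δ(p0, b) = (pR, a, L)

The first 2 configurations are:
[p0]baba ⊢ [pR]□aaba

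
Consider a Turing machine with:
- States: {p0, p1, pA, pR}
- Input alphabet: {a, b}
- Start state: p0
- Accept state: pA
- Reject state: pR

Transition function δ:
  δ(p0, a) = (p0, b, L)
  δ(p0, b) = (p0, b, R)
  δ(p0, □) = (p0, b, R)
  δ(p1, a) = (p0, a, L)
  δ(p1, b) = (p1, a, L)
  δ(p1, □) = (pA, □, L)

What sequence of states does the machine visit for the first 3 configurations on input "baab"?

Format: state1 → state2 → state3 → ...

Execution trace:
Initial: [p0]baab
Step 1: δ(p0, b) = (p0, b, R) → b[p0]aab
Step 2: δ(p0, a) = (p0, b, L) → [p0]bbab

State sequence: p0 → p0 → p0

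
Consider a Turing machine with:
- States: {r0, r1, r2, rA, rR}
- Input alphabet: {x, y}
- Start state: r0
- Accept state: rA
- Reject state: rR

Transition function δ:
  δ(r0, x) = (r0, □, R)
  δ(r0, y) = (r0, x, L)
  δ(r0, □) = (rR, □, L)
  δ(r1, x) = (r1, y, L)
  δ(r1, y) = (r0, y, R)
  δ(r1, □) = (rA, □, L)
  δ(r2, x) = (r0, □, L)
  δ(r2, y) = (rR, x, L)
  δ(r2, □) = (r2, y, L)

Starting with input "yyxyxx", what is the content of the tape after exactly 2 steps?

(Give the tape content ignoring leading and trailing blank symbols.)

Execution trace:
Initial: [r0]yyxyxx
Step 1: δ(r0, y) = (r0, x, L) → [r0]□xyxyxx
Step 2: δ(r0, □) = (rR, □, L) → [rR]□□xyxyxx

The machine reaches the reject state rR and halts.

After 2 steps, the tape (ignoring leading/trailing blanks) is: xyxyxx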